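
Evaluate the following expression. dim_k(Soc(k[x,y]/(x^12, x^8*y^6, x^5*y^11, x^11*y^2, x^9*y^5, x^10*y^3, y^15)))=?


Socle = ann(m) = span of standard monomials u with x*u, y*u in I (staircase corners).
Minimal generators: x^12, x^11*y^2, x^10*y^3, x^9*y^5, x^8*y^6, x^5*y^11, y^15
Corners: x^4y^14, x^7y^10, x^8y^5, x^9y^4, x^10y^2, x^11y
Socle dim=6


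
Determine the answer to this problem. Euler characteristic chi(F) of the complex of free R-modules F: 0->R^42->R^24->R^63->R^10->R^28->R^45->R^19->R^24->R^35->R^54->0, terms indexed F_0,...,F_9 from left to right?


chi = sum (-1)^i * rank:
(-1)^0*42=42
(-1)^1*24=-24
(-1)^2*63=63
(-1)^3*10=-10
(-1)^4*28=28
(-1)^5*45=-45
(-1)^6*19=19
(-1)^7*24=-24
(-1)^8*35=35
(-1)^9*54=-54
chi=30


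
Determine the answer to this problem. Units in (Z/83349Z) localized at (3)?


Local ring = Z/243Z.
phi(243) = 3^4*(3-1) = 162


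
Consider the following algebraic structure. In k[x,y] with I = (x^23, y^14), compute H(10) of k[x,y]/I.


k[x,y], I = (x^23, y^14), d = 10
Need i < 23 and d-i < 14.
Range: 0 <= i <= 10.
H(10) = 11


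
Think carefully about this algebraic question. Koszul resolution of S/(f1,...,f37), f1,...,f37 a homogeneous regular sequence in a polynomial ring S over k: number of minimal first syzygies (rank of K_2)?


Regular sequence => Koszul complex is the minimal free resolution.
Syz_1 minimally generated by Koszul relations f_i*e_j - f_j*e_i (i<j): mu(Syz_1) = beta_2 = C(m,2) = m(m-1)/2
m=37
37*36/2 = 666


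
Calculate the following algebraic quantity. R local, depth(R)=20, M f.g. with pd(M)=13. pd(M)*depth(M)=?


pd+depth=20
depth=20-13=7
pd*depth=13*7=91


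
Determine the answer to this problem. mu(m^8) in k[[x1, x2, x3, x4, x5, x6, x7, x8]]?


C(n+d-1,d)=C(15,8)=6435


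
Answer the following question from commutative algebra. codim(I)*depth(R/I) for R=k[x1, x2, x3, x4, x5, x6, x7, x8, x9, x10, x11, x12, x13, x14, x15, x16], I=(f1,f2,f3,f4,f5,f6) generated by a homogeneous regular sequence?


codim=6, depth=dim(R/I)=16-6=10
Product=6*10=60


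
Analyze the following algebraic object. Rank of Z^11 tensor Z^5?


rank(M(x)N) = rank(M)*rank(N)
11*5 = 55


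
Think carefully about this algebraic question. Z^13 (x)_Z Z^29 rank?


rank(M(x)N) = rank(M)*rank(N)
13*29 = 377


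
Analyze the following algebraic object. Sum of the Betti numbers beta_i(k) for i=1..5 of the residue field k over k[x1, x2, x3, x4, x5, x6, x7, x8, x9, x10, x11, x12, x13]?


Koszul resolution: beta_i(k)=C(n,i), n=13
C(13,1)=13, C(13,2)=78, C(13,3)=286, C(13,4)=715, C(13,5)=1287
Sum=2379


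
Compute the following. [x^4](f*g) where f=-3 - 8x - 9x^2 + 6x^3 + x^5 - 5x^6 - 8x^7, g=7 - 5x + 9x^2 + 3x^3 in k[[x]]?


[x^4] = sum a_i*b_j, i+j=4
  -8*3=-24
  -9*9=-81
  6*-5=-30
Sum=-135


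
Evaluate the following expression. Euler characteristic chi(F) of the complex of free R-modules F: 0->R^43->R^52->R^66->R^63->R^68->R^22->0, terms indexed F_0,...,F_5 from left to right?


chi = sum (-1)^i * rank:
(-1)^0*43=43
(-1)^1*52=-52
(-1)^2*66=66
(-1)^3*63=-63
(-1)^4*68=68
(-1)^5*22=-22
chi=40


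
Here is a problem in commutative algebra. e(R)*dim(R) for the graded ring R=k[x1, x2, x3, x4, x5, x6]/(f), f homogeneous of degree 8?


e(R)=deg(f)=8, dim(R)=6-1=5
e*dim=8*5=40


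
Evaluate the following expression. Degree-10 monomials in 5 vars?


C(d+n-1,n-1)=C(14,4)=1001


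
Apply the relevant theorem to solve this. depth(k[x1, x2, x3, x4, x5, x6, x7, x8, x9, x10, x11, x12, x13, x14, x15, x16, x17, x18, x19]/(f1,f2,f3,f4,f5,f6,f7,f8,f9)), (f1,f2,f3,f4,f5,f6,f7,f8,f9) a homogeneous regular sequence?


depth(R)=19
depth(R/I)=19-9=10


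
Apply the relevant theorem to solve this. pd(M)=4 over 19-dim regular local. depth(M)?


pd+depth=depth(R)=19
depth=19-4=15


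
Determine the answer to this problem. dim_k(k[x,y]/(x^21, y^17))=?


Basis: x^i*y^j, i<21, j<17
21*17=357


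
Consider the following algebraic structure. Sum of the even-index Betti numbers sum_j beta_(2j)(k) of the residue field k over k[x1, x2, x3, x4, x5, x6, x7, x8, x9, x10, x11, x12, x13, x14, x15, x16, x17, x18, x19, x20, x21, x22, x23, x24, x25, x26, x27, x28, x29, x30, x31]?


Koszul resolution: beta_i(k)=C(n,i), n=31
sum_even C(31,i) = 2^(n-1) = 2^30 = 1073741824


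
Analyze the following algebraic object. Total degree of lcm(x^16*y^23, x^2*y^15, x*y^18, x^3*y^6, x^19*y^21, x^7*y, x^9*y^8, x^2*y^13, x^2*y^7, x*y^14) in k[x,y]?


lcm = componentwise max:
x: max(16,2,1,3,19,7,9,2,2,1)=19
y: max(23,15,18,6,21,1,8,13,7,14)=23
Total=19+23=42


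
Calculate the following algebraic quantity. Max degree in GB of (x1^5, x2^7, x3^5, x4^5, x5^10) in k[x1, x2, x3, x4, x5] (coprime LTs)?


Pure powers, coprime LTs => already GB.
Degrees: 5, 7, 5, 5, 10
Max=10


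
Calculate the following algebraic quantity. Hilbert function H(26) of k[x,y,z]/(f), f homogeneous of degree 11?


C(28,2)-C(17,2)=378-136=242


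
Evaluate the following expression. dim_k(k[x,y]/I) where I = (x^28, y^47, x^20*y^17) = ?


k[x,y]/I, I = (x^28, y^47, x^20*y^17)
Rect: 28x47=1316. Corner: (28-20)x(47-17)=240.
dim = 1316-240 = 1076


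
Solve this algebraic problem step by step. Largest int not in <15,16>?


gcd(15,16)=1 => F=ab-a-b=15*16-15-16=240-31=209


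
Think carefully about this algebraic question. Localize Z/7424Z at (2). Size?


2-primary part: 7424=2^8*29
Size=2^8=256


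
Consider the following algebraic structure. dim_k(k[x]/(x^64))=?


Basis: 1,x,...,x^63
dim=64


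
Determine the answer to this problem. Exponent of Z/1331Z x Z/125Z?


Exponent = lcm of the cyclic orders; pairwise coprime => product.
11^3*5^3=1331*125=166375


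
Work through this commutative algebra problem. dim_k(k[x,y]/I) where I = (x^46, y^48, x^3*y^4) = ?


k[x,y]/I, I = (x^46, y^48, x^3*y^4)
Rect: 46x48=2208. Corner: (46-3)x(48-4)=1892.
dim = 2208-1892 = 316


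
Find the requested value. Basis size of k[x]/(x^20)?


Basis: 1,x,...,x^19
dim=20


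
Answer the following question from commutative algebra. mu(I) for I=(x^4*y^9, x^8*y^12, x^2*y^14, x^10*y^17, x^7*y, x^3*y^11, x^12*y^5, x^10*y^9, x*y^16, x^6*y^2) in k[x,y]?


Remove redundant (divisible by others).
x^10*y^9 redundant.
x^12*y^5 redundant.
x^10*y^17 redundant.
x^8*y^12 redundant.
Min: x^7*y, x^6*y^2, x^4*y^9, x^3*y^11, x^2*y^14, x*y^16
Count=6


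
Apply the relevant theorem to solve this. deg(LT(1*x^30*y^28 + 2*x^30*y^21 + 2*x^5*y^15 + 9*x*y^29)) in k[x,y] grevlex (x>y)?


LT: 1*x^30*y^28
deg_x=30, deg_y=28
Total=30+28=58


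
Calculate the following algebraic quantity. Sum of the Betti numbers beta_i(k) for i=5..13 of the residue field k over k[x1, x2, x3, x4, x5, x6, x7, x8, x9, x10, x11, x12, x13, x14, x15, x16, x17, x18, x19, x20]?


Koszul resolution: beta_i(k)=C(n,i), n=20
C(20,5)=15504, C(20,6)=38760, C(20,7)=77520, C(20,8)=125970, C(20,9)=167960, C(20,10)=184756, C(20,11)=167960, C(20,12)=125970, C(20,13)=77520
Sum=981920


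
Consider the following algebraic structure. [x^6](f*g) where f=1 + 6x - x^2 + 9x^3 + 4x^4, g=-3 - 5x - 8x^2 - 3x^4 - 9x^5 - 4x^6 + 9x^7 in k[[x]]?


[x^6] = sum a_i*b_j, i+j=6
  1*-4=-4
  6*-9=-54
  -1*-3=3
  4*-8=-32
Sum=-87


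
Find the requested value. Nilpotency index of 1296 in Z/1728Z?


1296^k mod 1728:
k=1: 1296
k=2: 0
First zero at k = 2


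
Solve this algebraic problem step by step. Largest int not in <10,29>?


gcd(10,29)=1 => F=ab-a-b=10*29-10-29=290-39=251


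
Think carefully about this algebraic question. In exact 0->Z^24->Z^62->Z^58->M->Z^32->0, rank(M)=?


Alt sum=0:
(-1)^0*24 + (-1)^1*62 + (-1)^2*58 + (-1)^3*? + (-1)^4*32=0
rank(M)=52


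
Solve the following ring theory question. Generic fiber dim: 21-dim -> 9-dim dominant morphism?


dim(fiber)=dim(X)-dim(Y)=21-9=12


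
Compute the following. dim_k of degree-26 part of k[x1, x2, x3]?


C(d+n-1,n-1)=C(28,2)=378


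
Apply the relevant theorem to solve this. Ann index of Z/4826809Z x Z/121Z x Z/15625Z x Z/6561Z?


Exponent = lcm of the cyclic orders; pairwise coprime => product.
13^6*11^2*5^6*3^8=4826809*121*15625*6561=59873624308265625


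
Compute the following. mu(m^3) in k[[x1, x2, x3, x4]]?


C(n+d-1,d)=C(6,3)=20


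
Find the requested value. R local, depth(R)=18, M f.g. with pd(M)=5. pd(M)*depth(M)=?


pd+depth=18
depth=18-5=13
pd*depth=5*13=65


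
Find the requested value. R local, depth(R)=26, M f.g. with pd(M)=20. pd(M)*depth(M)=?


pd+depth=26
depth=26-20=6
pd*depth=20*6=120


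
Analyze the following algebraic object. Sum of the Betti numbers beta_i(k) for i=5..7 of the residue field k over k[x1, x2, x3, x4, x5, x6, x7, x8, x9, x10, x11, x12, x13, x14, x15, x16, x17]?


Koszul resolution: beta_i(k)=C(n,i), n=17
C(17,5)=6188, C(17,6)=12376, C(17,7)=19448
Sum=38012


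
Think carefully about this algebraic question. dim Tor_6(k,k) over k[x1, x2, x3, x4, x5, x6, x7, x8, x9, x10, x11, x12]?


Koszul: C(n,i)=C(12,6)=924


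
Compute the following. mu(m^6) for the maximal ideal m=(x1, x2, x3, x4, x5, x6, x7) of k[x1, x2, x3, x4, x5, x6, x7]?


Graded Nakayama: mu(m^d) = dim_k (m^d/m^(d+1)) = #degree-6 monomials in 7 vars
C(n+d-1,d)=C(12,6)=924


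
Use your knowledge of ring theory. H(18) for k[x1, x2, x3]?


C(d+n-1,n-1)=C(20,2)=190


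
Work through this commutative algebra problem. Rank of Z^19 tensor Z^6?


rank(M(x)N) = rank(M)*rank(N)
19*6 = 114


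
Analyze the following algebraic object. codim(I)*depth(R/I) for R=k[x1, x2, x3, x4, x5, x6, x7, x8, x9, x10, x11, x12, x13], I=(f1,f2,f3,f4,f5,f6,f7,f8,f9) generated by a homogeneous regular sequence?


codim=9, depth=dim(R/I)=13-9=4
Product=9*4=36


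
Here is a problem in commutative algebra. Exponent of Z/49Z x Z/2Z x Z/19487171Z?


Exponent = lcm of the cyclic orders; pairwise coprime => product.
7^2*2^1*11^7=49*2*19487171=1909742758


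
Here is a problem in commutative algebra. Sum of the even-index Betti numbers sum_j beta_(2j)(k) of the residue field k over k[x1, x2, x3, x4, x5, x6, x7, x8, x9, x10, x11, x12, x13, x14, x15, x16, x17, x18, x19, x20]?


Koszul resolution: beta_i(k)=C(n,i), n=20
sum_even C(20,i) = 2^(n-1) = 2^19 = 524288


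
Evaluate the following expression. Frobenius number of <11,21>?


gcd(11,21)=1 => F=ab-a-b=11*21-11-21=231-32=199


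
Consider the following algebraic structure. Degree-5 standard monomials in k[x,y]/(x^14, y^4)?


k[x,y], I = (x^14, y^4), d = 5
Need i < 14 and d-i < 4.
Range: 2 <= i <= 5.
H(5) = 4


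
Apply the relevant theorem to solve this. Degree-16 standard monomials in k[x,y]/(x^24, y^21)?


k[x,y], I = (x^24, y^21), d = 16
Need i < 24 and d-i < 21.
Range: 0 <= i <= 16.
H(16) = 17


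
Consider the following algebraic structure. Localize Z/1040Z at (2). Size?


2-primary part: 1040=2^4*65
Size=2^4=16


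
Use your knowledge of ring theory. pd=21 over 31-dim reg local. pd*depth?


pd+depth=31
depth=31-21=10
pd*depth=21*10=210


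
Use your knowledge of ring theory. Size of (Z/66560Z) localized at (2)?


2-primary part: 66560=2^10*65
Size=2^10=1024


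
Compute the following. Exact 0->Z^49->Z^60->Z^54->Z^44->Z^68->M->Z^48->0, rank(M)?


Alt sum=0:
(-1)^0*49 + (-1)^1*60 + (-1)^2*54 + (-1)^3*44 + (-1)^4*68 + (-1)^5*? + (-1)^6*48=0
rank(M)=115


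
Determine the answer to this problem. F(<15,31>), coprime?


gcd(15,31)=1 => F=ab-a-b=15*31-15-31=465-46=419


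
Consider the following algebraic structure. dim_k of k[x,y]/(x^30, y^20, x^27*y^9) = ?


k[x,y]/I, I = (x^30, y^20, x^27*y^9)
Rect: 30x20=600. Corner: (30-27)x(20-9)=33.
dim = 600-33 = 567


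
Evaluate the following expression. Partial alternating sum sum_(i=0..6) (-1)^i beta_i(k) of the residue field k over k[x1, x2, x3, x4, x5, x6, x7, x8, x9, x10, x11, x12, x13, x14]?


Koszul resolution: beta_i(k)=C(n,i), n=14
sum_(i=0..p) (-1)^i C(n,i) = (-1)^p C(n-1,p)
(-1)^6*C(13,6) = (-1)^6*1716 = 1716


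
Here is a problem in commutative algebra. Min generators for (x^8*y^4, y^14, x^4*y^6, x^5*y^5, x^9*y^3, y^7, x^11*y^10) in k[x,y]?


Remove redundant (divisible by others).
y^14 redundant.
x^11*y^10 redundant.
Min: x^9*y^3, x^8*y^4, x^5*y^5, x^4*y^6, y^7
Count=5


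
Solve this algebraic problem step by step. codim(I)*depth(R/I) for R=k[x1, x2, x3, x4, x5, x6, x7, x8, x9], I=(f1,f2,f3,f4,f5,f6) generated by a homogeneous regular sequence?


codim=6, depth=dim(R/I)=9-6=3
Product=6*3=18


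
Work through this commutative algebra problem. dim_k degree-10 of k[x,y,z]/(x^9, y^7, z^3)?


Need i<9, j<7, k<3 with i+j+k=10.
For each i, j ranges over max(0,10-i-2)..min(6,10-i):
  i=0: j in [8,6] -> 0
  i=1: j in [7,6] -> 0
  i=2: j in [6,6] -> 1
  i=3: j in [5,6] -> 2
  i=4: j in [4,6] -> 3
  i=5: j in [3,5] -> 3
  i=6: j in [2,4] -> 3
  i=7: j in [1,3] -> 3
  i=8: j in [0,2] -> 3
H(10) = 0+0+1+2+3+3+3+3+3 = 18


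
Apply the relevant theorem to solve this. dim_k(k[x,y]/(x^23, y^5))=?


Basis: x^i*y^j, i<23, j<5
23*5=115


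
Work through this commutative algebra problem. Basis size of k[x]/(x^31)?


Basis: 1,x,...,x^30
dim=31


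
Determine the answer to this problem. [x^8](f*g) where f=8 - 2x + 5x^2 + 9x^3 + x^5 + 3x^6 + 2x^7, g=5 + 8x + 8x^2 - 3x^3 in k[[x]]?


[x^8] = sum a_i*b_j, i+j=8
  1*-3=-3
  3*8=24
  2*8=16
Sum=37


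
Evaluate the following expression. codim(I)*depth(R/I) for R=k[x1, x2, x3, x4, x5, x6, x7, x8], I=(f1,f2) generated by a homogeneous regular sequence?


codim=2, depth=dim(R/I)=8-2=6
Product=2*6=12


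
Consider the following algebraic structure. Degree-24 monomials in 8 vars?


C(d+n-1,n-1)=C(31,7)=2629575


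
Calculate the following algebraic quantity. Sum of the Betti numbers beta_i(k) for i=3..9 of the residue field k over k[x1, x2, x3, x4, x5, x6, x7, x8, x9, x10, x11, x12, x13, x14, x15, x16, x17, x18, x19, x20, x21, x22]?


Koszul resolution: beta_i(k)=C(n,i), n=22
C(22,3)=1540, C(22,4)=7315, C(22,5)=26334, C(22,6)=74613, C(22,7)=170544, C(22,8)=319770, C(22,9)=497420
Sum=1097536


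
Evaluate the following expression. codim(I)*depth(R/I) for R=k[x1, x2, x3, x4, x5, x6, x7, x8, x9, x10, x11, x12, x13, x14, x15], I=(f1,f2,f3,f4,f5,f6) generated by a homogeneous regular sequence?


codim=6, depth=dim(R/I)=15-6=9
Product=6*9=54


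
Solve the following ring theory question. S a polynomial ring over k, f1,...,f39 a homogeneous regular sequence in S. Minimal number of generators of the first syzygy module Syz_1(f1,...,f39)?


Regular sequence => Koszul complex is the minimal free resolution.
Syz_1 minimally generated by Koszul relations f_i*e_j - f_j*e_i (i<j): mu(Syz_1) = beta_2 = C(m,2) = m(m-1)/2
m=39
39*38/2 = 741


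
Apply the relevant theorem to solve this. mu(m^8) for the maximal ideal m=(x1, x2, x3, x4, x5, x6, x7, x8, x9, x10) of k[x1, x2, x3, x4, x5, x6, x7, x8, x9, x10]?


Graded Nakayama: mu(m^d) = dim_k (m^d/m^(d+1)) = #degree-8 monomials in 10 vars
C(n+d-1,d)=C(17,8)=24310


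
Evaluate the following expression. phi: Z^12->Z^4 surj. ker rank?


rank(ker) = 12-4 = 8


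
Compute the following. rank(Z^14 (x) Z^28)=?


rank(M(x)N) = rank(M)*rank(N)
14*28 = 392


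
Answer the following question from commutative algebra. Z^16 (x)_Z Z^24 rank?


rank(M(x)N) = rank(M)*rank(N)
16*24 = 384


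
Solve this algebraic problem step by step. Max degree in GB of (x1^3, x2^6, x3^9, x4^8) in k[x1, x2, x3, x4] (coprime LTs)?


Pure powers, coprime LTs => already GB.
Degrees: 3, 6, 9, 8
Max=9


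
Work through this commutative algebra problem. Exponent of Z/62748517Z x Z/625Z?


Exponent = lcm of the cyclic orders; pairwise coprime => product.
13^7*5^4=62748517*625=39217823125


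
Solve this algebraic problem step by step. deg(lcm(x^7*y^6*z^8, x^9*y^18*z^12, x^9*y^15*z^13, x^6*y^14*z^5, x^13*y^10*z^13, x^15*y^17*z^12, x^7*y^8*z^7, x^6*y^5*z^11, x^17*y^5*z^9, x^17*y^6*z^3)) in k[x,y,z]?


lcm = componentwise max:
x: max(7,9,9,6,13,15,7,6,17,17)=17
y: max(6,18,15,14,10,17,8,5,5,6)=18
z: max(8,12,13,5,13,12,7,11,9,3)=13
Total=17+18+13=48


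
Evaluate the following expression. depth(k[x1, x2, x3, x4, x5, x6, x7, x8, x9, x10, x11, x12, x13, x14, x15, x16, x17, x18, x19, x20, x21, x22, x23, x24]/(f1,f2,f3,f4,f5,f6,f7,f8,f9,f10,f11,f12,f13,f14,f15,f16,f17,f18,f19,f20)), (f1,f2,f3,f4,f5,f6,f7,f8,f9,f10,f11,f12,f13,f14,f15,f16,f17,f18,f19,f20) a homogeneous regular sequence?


depth(R)=24
depth(R/I)=24-20=4


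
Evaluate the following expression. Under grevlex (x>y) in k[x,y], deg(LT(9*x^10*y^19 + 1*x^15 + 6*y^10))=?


LT: 9*x^10*y^19
deg_x=10, deg_y=19
Total=10+19=29


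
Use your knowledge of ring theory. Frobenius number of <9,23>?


gcd(9,23)=1 => F=ab-a-b=9*23-9-23=207-32=175


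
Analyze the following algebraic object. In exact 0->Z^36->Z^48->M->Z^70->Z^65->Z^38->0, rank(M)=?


Alt sum=0:
(-1)^0*36 + (-1)^1*48 + (-1)^2*? + (-1)^3*70 + (-1)^4*65 + (-1)^5*38=0
rank(M)=55


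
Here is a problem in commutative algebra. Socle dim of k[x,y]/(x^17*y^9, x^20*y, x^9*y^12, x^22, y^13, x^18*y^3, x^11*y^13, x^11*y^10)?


Socle = ann(m) = span of standard monomials u with x*u, y*u in I (staircase corners).
Redundant generators: x^11*y^13
Minimal generators: x^22, x^20*y, x^18*y^3, x^17*y^9, x^11*y^10, x^9*y^12, y^13
Corners: x^8y^12, x^10y^11, x^16y^9, x^17y^8, x^19y^2, x^21
Socle dim=6


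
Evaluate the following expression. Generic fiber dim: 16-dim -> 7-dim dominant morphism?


dim(fiber)=dim(X)-dim(Y)=16-7=9


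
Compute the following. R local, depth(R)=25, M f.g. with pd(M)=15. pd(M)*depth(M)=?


pd+depth=25
depth=25-15=10
pd*depth=15*10=150


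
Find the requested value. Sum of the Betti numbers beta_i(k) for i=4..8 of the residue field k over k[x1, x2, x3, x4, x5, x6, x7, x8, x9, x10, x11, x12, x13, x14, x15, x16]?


Koszul resolution: beta_i(k)=C(n,i), n=16
C(16,4)=1820, C(16,5)=4368, C(16,6)=8008, C(16,7)=11440, C(16,8)=12870
Sum=38506


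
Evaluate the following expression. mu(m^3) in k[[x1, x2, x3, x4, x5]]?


C(n+d-1,d)=C(7,3)=35


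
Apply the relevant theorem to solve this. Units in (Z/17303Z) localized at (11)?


Local ring = Z/1331Z.
phi(1331) = 11^2*(11-1) = 1210


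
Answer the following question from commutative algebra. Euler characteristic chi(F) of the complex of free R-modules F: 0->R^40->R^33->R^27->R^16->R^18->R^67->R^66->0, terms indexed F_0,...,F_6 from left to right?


chi = sum (-1)^i * rank:
(-1)^0*40=40
(-1)^1*33=-33
(-1)^2*27=27
(-1)^3*16=-16
(-1)^4*18=18
(-1)^5*67=-67
(-1)^6*66=66
chi=35


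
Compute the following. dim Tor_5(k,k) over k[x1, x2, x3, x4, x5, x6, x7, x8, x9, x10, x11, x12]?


Koszul: C(n,i)=C(12,5)=792


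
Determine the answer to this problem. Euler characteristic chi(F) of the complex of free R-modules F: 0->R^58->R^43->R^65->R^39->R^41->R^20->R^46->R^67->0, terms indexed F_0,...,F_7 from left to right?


chi = sum (-1)^i * rank:
(-1)^0*58=58
(-1)^1*43=-43
(-1)^2*65=65
(-1)^3*39=-39
(-1)^4*41=41
(-1)^5*20=-20
(-1)^6*46=46
(-1)^7*67=-67
chi=41


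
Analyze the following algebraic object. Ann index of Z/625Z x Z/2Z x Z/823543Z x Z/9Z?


Exponent = lcm of the cyclic orders; pairwise coprime => product.
5^4*2^1*7^7*3^2=625*2*823543*9=9264858750


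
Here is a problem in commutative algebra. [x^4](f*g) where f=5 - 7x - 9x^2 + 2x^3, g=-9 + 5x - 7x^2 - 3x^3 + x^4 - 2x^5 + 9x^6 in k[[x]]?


[x^4] = sum a_i*b_j, i+j=4
  5*1=5
  -7*-3=21
  -9*-7=63
  2*5=10
Sum=99


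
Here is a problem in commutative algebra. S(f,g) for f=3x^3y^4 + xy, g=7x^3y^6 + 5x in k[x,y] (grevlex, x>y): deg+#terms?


LT(f)=3x^3y^4, LT(g)=7x^3y^6
lcm(LM)=x^3y^6
S(f,g) (scaled by 21 to clear denominators) = 7y^2*f - 3*g = 7xy^3 - 15x
2 terms, deg 4.
4+2=6


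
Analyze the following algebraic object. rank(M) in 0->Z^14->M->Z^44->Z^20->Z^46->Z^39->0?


Alt sum=0:
(-1)^0*14 + (-1)^1*? + (-1)^2*44 + (-1)^3*20 + (-1)^4*46 + (-1)^5*39=0
rank(M)=45


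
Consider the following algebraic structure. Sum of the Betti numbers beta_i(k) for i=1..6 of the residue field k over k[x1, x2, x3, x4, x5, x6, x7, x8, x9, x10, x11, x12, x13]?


Koszul resolution: beta_i(k)=C(n,i), n=13
C(13,1)=13, C(13,2)=78, C(13,3)=286, C(13,4)=715, C(13,5)=1287, C(13,6)=1716
Sum=4095


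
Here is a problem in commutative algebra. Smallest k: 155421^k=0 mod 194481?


155421^k mod 194481:
k=1: 155421
k=2: 174636
k=3: 138915
k=4: 0
First zero at k = 4


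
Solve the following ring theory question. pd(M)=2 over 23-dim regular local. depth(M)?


pd+depth=depth(R)=23
depth=23-2=21


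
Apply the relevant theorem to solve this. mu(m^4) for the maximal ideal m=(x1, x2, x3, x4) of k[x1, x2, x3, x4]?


Graded Nakayama: mu(m^d) = dim_k (m^d/m^(d+1)) = #degree-4 monomials in 4 vars
C(n+d-1,d)=C(7,4)=35


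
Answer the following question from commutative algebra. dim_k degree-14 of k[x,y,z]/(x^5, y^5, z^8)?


Need i<5, j<5, k<8 with i+j+k=14.
For each i, j ranges over max(0,14-i-7)..min(4,14-i):
  i=0: j in [7,4] -> 0
  i=1: j in [6,4] -> 0
  i=2: j in [5,4] -> 0
  i=3: j in [4,4] -> 1
  i=4: j in [3,4] -> 2
H(14) = 0+0+0+1+2 = 3


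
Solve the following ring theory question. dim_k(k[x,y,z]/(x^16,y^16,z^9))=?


Basis: x^iy^jz^k, i<16,j<16,k<9
16*16*9=2304


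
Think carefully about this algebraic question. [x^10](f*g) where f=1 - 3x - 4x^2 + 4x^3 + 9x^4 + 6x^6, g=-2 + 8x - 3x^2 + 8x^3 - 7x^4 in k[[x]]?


[x^10] = sum a_i*b_j, i+j=10
  6*-7=-42
Sum=-42


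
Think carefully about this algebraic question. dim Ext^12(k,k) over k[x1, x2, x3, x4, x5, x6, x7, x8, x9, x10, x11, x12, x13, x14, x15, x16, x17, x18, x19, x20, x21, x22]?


C(n,i)=C(22,12)=646646


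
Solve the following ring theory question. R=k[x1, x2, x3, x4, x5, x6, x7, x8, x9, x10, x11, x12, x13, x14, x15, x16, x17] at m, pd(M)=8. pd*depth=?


pd+depth=17
depth=17-8=9
pd*depth=8*9=72


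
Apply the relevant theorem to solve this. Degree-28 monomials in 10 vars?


C(d+n-1,n-1)=C(37,9)=124403620


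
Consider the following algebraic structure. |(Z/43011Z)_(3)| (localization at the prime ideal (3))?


3-primary part: 43011=3^6*59
Size=3^6=729


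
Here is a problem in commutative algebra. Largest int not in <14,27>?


gcd(14,27)=1 => F=ab-a-b=14*27-14-27=378-41=337


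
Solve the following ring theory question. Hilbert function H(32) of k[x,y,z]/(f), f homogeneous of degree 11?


C(34,2)-C(23,2)=561-253=308


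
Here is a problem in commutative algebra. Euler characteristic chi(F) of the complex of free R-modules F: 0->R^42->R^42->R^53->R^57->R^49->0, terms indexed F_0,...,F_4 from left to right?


chi = sum (-1)^i * rank:
(-1)^0*42=42
(-1)^1*42=-42
(-1)^2*53=53
(-1)^3*57=-57
(-1)^4*49=49
chi=45


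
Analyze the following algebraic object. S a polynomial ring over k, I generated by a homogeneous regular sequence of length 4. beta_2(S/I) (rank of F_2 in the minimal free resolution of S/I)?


Regular sequence => Koszul complex is the minimal free resolution.
Syz_1 minimally generated by Koszul relations f_i*e_j - f_j*e_i (i<j): mu(Syz_1) = beta_2 = C(m,2) = m(m-1)/2
m=4
4*3/2 = 6


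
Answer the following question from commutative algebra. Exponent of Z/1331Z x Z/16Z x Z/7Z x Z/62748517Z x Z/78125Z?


Exponent = lcm of the cyclic orders; pairwise coprime => product.
11^3*2^4*7^1*13^7*5^7=1331*16*7*62748517*78125=730784916111250000


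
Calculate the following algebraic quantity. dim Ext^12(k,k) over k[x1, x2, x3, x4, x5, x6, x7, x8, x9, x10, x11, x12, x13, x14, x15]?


C(n,i)=C(15,12)=455


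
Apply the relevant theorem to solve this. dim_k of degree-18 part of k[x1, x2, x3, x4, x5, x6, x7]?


C(d+n-1,n-1)=C(24,6)=134596


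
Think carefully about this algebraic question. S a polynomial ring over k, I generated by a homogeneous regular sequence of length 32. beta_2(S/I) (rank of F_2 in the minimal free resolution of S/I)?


Regular sequence => Koszul complex is the minimal free resolution.
Syz_1 minimally generated by Koszul relations f_i*e_j - f_j*e_i (i<j): mu(Syz_1) = beta_2 = C(m,2) = m(m-1)/2
m=32
32*31/2 = 496


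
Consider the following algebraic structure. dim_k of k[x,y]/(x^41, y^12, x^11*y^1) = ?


k[x,y]/I, I = (x^41, y^12, x^11*y^1)
Rect: 41x12=492. Corner: (41-11)x(12-1)=330.
dim = 492-330 = 162


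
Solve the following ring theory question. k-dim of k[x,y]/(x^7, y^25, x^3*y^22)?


k[x,y]/I, I = (x^7, y^25, x^3*y^22)
Rect: 7x25=175. Corner: (7-3)x(25-22)=12.
dim = 175-12 = 163


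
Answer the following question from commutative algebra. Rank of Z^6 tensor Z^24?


rank(M(x)N) = rank(M)*rank(N)
6*24 = 144


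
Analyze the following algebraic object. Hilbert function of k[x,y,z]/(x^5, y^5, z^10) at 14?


Need i<5, j<5, k<10 with i+j+k=14.
For each i, j ranges over max(0,14-i-9)..min(4,14-i):
  i=0: j in [5,4] -> 0
  i=1: j in [4,4] -> 1
  i=2: j in [3,4] -> 2
  i=3: j in [2,4] -> 3
  i=4: j in [1,4] -> 4
H(14) = 0+1+2+3+4 = 10


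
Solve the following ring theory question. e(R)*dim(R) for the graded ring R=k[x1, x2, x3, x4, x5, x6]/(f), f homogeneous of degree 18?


e(R)=deg(f)=18, dim(R)=6-1=5
e*dim=18*5=90


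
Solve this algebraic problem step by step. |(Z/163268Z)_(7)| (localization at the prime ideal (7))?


7-primary part: 163268=7^4*68
Size=7^4=2401


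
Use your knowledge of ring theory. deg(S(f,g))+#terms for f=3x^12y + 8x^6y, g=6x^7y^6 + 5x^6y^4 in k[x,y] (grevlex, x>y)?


LT(f)=3x^12y, LT(g)=6x^7y^6
lcm(LM)=x^12y^6
S(f,g) (scaled by 18 to clear denominators) = 6y^5*f - 3x^5*g = -15x^11y^4 + 48x^6y^6
2 terms, deg 15.
15+2=17


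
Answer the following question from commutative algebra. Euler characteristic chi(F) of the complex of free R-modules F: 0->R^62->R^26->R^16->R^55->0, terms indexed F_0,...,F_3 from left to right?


chi = sum (-1)^i * rank:
(-1)^0*62=62
(-1)^1*26=-26
(-1)^2*16=16
(-1)^3*55=-55
chi=-3


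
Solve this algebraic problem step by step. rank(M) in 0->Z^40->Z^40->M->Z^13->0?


Alt sum=0:
(-1)^0*40 + (-1)^1*40 + (-1)^2*? + (-1)^3*13=0
rank(M)=13


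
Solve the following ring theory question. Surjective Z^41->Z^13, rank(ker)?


rank(ker) = 41-13 = 28


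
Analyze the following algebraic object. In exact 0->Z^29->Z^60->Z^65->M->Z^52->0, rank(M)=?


Alt sum=0:
(-1)^0*29 + (-1)^1*60 + (-1)^2*65 + (-1)^3*? + (-1)^4*52=0
rank(M)=86


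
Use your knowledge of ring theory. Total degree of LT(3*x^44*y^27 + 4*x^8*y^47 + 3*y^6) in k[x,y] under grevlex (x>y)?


LT: 3*x^44*y^27
deg_x=44, deg_y=27
Total=44+27=71


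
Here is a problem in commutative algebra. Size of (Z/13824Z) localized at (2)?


2-primary part: 13824=2^9*27
Size=2^9=512


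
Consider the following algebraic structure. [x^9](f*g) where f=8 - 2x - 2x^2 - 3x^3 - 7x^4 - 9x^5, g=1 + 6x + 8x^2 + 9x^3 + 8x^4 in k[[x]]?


[x^9] = sum a_i*b_j, i+j=9
  -9*8=-72
Sum=-72


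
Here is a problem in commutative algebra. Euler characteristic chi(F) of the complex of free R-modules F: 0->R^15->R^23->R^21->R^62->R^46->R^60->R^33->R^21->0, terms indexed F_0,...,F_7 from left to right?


chi = sum (-1)^i * rank:
(-1)^0*15=15
(-1)^1*23=-23
(-1)^2*21=21
(-1)^3*62=-62
(-1)^4*46=46
(-1)^5*60=-60
(-1)^6*33=33
(-1)^7*21=-21
chi=-51


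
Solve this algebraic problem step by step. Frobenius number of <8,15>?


gcd(8,15)=1 => F=ab-a-b=8*15-8-15=120-23=97


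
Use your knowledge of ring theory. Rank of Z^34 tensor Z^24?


rank(M(x)N) = rank(M)*rank(N)
34*24 = 816


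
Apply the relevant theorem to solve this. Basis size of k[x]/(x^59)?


Basis: 1,x,...,x^58
dim=59


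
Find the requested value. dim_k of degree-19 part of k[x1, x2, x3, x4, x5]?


C(d+n-1,n-1)=C(23,4)=8855


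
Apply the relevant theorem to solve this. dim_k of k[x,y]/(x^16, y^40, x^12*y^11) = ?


k[x,y]/I, I = (x^16, y^40, x^12*y^11)
Rect: 16x40=640. Corner: (16-12)x(40-11)=116.
dim = 640-116 = 524


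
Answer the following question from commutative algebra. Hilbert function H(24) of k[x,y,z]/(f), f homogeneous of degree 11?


C(26,2)-C(15,2)=325-105=220


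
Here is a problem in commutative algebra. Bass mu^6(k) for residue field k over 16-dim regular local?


C(n,i)=C(16,6)=8008


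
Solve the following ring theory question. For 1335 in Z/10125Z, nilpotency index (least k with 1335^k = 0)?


1335^k mod 10125:
k=1: 1335
k=2: 225
k=3: 6750
k=4: 0
First zero at k = 4


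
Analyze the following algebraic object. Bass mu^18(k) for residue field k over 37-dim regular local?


C(n,i)=C(37,18)=17672631900


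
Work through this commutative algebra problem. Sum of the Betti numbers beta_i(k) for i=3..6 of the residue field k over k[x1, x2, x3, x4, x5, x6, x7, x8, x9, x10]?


Koszul resolution: beta_i(k)=C(n,i), n=10
C(10,3)=120, C(10,4)=210, C(10,5)=252, C(10,6)=210
Sum=792


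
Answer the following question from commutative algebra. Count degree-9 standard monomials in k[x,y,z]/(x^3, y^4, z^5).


Need i<3, j<4, k<5 with i+j+k=9.
For each i, j ranges over max(0,9-i-4)..min(3,9-i):
  i=0: j in [5,3] -> 0
  i=1: j in [4,3] -> 0
  i=2: j in [3,3] -> 1
H(9) = 0+0+1 = 1


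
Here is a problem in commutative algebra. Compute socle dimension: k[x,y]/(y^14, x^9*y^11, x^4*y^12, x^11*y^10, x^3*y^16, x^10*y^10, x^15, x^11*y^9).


Socle = ann(m) = span of standard monomials u with x*u, y*u in I (staircase corners).
Redundant generators: x^11*y^10, x^3*y^16
Minimal generators: x^15, x^11*y^9, x^10*y^10, x^9*y^11, x^4*y^12, y^14
Corners: x^3y^13, x^8y^11, x^9y^10, x^10y^9, x^14y^8
Socle dim=5


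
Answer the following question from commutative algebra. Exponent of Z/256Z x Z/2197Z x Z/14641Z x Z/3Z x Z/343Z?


Exponent = lcm of the cyclic orders; pairwise coprime => product.
2^8*13^3*11^4*3^1*7^3=256*2197*14641*3*343=8473369352448


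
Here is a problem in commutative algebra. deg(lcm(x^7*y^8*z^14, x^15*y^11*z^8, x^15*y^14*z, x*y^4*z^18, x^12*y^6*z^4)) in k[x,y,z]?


lcm = componentwise max:
x: max(7,15,15,1,12)=15
y: max(8,11,14,4,6)=14
z: max(14,8,1,18,4)=18
Total=15+14+18=47


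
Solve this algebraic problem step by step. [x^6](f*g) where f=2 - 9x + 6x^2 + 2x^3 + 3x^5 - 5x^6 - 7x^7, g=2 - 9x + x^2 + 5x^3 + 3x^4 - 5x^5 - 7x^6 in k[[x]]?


[x^6] = sum a_i*b_j, i+j=6
  2*-7=-14
  -9*-5=45
  6*3=18
  2*5=10
  3*-9=-27
  -5*2=-10
Sum=22


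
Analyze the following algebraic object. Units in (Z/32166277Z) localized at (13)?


Local ring = Z/2197Z.
phi(2197) = 13^2*(13-1) = 2028


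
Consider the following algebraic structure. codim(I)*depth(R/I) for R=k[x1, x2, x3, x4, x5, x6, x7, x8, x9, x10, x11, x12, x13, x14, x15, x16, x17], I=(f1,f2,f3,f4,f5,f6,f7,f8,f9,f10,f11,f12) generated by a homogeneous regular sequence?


codim=12, depth=dim(R/I)=17-12=5
Product=12*5=60


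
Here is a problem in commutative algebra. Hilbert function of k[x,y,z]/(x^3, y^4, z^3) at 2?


Need i<3, j<4, k<3 with i+j+k=2.
For each i, j ranges over max(0,2-i-2)..min(3,2-i):
  i=0: j in [0,2] -> 3
  i=1: j in [0,1] -> 2
  i=2: j in [0,0] -> 1
H(2) = 3+2+1 = 6


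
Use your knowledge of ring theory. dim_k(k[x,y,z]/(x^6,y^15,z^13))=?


Basis: x^iy^jz^k, i<6,j<15,k<13
6*15*13=1170


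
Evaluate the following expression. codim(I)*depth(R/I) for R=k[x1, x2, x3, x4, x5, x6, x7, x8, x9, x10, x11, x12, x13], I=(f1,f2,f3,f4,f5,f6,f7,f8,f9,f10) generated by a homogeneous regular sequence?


codim=10, depth=dim(R/I)=13-10=3
Product=10*3=30


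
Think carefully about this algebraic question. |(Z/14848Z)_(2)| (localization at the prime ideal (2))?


2-primary part: 14848=2^9*29
Size=2^9=512


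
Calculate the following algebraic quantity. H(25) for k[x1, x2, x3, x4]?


C(d+n-1,n-1)=C(28,3)=3276


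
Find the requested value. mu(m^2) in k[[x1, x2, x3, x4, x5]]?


C(n+d-1,d)=C(6,2)=15


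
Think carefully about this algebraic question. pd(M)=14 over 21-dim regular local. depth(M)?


pd+depth=depth(R)=21
depth=21-14=7


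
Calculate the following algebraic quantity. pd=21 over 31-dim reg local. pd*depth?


pd+depth=31
depth=31-21=10
pd*depth=21*10=210


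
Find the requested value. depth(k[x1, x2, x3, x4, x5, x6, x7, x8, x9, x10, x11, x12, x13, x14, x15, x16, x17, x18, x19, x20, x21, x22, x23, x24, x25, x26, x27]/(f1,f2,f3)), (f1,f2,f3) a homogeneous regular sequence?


depth(R)=27
depth(R/I)=27-3=24


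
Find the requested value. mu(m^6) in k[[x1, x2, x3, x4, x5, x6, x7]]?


C(n+d-1,d)=C(12,6)=924


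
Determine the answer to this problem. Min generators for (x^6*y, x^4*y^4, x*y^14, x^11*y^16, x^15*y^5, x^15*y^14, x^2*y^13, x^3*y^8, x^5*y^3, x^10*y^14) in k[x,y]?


Remove redundant (divisible by others).
x^11*y^16 redundant.
x^15*y^14 redundant.
x^10*y^14 redundant.
x^15*y^5 redundant.
Min: x^6*y, x^5*y^3, x^4*y^4, x^3*y^8, x^2*y^13, x*y^14
Count=6


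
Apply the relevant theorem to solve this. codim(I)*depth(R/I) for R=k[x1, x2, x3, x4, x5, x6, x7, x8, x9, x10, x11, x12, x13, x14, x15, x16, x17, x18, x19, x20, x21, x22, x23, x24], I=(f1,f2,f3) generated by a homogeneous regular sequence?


codim=3, depth=dim(R/I)=24-3=21
Product=3*21=63


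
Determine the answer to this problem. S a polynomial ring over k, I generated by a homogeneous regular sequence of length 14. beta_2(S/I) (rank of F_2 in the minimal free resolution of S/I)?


Regular sequence => Koszul complex is the minimal free resolution.
Syz_1 minimally generated by Koszul relations f_i*e_j - f_j*e_i (i<j): mu(Syz_1) = beta_2 = C(m,2) = m(m-1)/2
m=14
14*13/2 = 91


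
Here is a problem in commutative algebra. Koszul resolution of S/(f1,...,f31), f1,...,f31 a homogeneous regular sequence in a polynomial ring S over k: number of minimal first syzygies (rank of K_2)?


Regular sequence => Koszul complex is the minimal free resolution.
Syz_1 minimally generated by Koszul relations f_i*e_j - f_j*e_i (i<j): mu(Syz_1) = beta_2 = C(m,2) = m(m-1)/2
m=31
31*30/2 = 465


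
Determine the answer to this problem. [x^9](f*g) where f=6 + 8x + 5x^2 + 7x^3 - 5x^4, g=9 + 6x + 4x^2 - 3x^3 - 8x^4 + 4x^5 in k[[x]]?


[x^9] = sum a_i*b_j, i+j=9
  -5*4=-20
Sum=-20


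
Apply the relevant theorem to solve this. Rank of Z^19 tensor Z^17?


rank(M(x)N) = rank(M)*rank(N)
19*17 = 323


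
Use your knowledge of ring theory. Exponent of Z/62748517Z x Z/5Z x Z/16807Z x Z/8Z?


Exponent = lcm of the cyclic orders; pairwise coprime => product.
13^7*5^1*7^5*2^3=62748517*5*16807*8=42184573008760


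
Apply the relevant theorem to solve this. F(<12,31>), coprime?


gcd(12,31)=1 => F=ab-a-b=12*31-12-31=372-43=329


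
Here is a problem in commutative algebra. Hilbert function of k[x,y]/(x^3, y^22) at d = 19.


k[x,y], I = (x^3, y^22), d = 19
Need i < 3 and d-i < 22.
Range: 0 <= i <= 2.
H(19) = 3


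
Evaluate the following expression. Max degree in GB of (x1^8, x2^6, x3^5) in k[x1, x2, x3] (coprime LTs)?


Pure powers, coprime LTs => already GB.
Degrees: 8, 6, 5
Max=8


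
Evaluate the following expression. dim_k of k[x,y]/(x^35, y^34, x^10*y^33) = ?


k[x,y]/I, I = (x^35, y^34, x^10*y^33)
Rect: 35x34=1190. Corner: (35-10)x(34-33)=25.
dim = 1190-25 = 1165


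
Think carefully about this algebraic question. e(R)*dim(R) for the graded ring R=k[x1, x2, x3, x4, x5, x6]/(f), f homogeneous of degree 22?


e(R)=deg(f)=22, dim(R)=6-1=5
e*dim=22*5=110


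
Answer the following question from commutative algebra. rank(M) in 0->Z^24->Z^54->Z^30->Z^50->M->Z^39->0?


Alt sum=0:
(-1)^0*24 + (-1)^1*54 + (-1)^2*30 + (-1)^3*50 + (-1)^4*? + (-1)^5*39=0
rank(M)=89


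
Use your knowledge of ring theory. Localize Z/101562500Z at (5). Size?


5-primary part: 101562500=5^9*52
Size=5^9=1953125


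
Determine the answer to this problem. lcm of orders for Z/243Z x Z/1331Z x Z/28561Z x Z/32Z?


Exponent = lcm of the cyclic orders; pairwise coprime => product.
3^5*11^3*13^4*2^5=243*1331*28561*32=295602237216


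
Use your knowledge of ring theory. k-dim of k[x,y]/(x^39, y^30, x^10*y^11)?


k[x,y]/I, I = (x^39, y^30, x^10*y^11)
Rect: 39x30=1170. Corner: (39-10)x(30-11)=551.
dim = 1170-551 = 619


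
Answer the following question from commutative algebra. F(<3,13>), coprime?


gcd(3,13)=1 => F=ab-a-b=3*13-3-13=39-16=23


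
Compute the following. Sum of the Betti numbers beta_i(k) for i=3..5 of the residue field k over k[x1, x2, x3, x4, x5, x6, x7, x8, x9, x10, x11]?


Koszul resolution: beta_i(k)=C(n,i), n=11
C(11,3)=165, C(11,4)=330, C(11,5)=462
Sum=957


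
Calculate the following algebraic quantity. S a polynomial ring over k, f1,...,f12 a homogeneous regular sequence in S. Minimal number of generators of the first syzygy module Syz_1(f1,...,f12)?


Regular sequence => Koszul complex is the minimal free resolution.
Syz_1 minimally generated by Koszul relations f_i*e_j - f_j*e_i (i<j): mu(Syz_1) = beta_2 = C(m,2) = m(m-1)/2
m=12
12*11/2 = 66


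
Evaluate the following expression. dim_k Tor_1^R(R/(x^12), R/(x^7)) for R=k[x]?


Tor_1(R/I,R/J)=(I cap J)/IJ=(x^12)/(x^19)
dim=19-12=min(12,7)=7


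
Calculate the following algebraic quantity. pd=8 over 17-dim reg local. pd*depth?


pd+depth=17
depth=17-8=9
pd*depth=8*9=72


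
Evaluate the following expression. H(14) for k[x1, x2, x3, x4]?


C(d+n-1,n-1)=C(17,3)=680


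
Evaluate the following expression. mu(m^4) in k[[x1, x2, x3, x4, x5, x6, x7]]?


C(n+d-1,d)=C(10,4)=210


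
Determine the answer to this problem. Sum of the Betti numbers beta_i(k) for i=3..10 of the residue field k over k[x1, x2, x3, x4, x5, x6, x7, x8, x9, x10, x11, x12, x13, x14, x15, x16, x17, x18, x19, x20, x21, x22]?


Koszul resolution: beta_i(k)=C(n,i), n=22
C(22,3)=1540, C(22,4)=7315, C(22,5)=26334, C(22,6)=74613, C(22,7)=170544, C(22,8)=319770, C(22,9)=497420, C(22,10)=646646
Sum=1744182


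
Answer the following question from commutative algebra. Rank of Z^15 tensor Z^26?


rank(M(x)N) = rank(M)*rank(N)
15*26 = 390


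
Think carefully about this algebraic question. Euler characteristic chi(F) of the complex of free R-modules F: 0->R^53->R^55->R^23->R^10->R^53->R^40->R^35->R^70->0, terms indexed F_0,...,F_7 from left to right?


chi = sum (-1)^i * rank:
(-1)^0*53=53
(-1)^1*55=-55
(-1)^2*23=23
(-1)^3*10=-10
(-1)^4*53=53
(-1)^5*40=-40
(-1)^6*35=35
(-1)^7*70=-70
chi=-11


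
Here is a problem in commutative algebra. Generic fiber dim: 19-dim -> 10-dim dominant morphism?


dim(fiber)=dim(X)-dim(Y)=19-10=9


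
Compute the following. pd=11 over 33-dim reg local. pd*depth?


pd+depth=33
depth=33-11=22
pd*depth=11*22=242


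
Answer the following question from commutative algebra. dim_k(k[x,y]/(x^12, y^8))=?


Basis: x^i*y^j, i<12, j<8
12*8=96


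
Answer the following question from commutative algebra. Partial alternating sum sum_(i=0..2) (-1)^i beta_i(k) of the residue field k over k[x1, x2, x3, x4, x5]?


Koszul resolution: beta_i(k)=C(n,i), n=5
sum_(i=0..p) (-1)^i C(n,i) = (-1)^p C(n-1,p)
(-1)^2*C(4,2) = (-1)^2*6 = 6


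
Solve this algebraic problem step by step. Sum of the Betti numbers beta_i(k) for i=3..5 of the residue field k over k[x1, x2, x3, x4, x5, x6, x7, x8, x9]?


Koszul resolution: beta_i(k)=C(n,i), n=9
C(9,3)=84, C(9,4)=126, C(9,5)=126
Sum=336


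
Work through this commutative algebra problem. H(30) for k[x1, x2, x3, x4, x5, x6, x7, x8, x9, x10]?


C(d+n-1,n-1)=C(39,9)=211915132


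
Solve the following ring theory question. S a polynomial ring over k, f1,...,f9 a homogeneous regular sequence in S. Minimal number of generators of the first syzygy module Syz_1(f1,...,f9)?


Regular sequence => Koszul complex is the minimal free resolution.
Syz_1 minimally generated by Koszul relations f_i*e_j - f_j*e_i (i<j): mu(Syz_1) = beta_2 = C(m,2) = m(m-1)/2
m=9
9*8/2 = 36
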